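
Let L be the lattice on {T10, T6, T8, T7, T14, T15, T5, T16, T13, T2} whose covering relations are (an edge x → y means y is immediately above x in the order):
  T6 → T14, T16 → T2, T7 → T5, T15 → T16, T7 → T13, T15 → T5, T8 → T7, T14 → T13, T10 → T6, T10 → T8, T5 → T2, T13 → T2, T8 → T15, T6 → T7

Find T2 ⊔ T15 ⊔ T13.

T2

Common upper bounds of {T2, T15, T13}: T2.
The least among these is T2.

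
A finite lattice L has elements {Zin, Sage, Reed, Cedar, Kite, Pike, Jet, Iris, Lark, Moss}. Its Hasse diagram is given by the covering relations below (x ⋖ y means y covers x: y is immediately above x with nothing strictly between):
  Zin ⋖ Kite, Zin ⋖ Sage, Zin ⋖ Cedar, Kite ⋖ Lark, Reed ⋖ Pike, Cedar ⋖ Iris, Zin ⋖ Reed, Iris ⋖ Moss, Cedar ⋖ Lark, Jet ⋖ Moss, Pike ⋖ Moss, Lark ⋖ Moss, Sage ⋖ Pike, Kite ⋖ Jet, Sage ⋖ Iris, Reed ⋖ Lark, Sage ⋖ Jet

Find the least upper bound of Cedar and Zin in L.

Common upper bounds of {Cedar, Zin}: Cedar, Iris, Lark, Moss.
The least among these is Cedar.

Cedar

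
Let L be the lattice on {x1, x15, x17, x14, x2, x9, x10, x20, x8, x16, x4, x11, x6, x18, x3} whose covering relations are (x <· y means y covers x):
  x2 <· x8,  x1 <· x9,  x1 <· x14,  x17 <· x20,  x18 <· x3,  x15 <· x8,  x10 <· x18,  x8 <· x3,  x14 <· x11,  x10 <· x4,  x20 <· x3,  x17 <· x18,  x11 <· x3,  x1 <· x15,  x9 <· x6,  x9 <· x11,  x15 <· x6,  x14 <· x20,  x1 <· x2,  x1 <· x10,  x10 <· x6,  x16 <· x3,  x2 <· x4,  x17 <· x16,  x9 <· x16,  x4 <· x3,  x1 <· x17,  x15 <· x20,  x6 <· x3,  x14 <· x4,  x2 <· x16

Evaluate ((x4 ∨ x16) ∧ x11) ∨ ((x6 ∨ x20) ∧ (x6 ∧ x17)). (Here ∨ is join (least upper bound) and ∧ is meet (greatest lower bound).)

x11

x4 ∨ x16 = x3
x3 ∧ x11 = x11
x6 ∨ x20 = x3
x6 ∧ x17 = x1
x3 ∧ x1 = x1
x11 ∨ x1 = x11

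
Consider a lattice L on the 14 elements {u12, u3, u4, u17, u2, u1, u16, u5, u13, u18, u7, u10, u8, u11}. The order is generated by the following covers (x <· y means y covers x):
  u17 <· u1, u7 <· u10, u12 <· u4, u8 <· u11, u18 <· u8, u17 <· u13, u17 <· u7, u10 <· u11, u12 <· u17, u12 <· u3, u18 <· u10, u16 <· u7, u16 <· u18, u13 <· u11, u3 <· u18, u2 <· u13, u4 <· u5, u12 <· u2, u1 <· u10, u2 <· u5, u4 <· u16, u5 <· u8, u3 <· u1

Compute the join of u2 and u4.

Common upper bounds of {u2, u4}: u11, u5, u8.
The least among these is u5.

u5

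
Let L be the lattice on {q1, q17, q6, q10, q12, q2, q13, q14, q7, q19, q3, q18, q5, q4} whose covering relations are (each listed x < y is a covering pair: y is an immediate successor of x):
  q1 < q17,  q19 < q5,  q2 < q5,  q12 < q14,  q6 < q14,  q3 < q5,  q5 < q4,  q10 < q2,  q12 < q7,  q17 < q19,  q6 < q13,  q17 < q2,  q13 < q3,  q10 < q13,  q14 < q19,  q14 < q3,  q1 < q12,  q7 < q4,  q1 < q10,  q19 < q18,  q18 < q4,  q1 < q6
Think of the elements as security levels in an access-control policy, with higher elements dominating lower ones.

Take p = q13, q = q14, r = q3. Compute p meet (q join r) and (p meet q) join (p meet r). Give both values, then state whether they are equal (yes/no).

q join r = q3, so p meet (q join r) = q13 meet q3 = q13.
p meet q = q6 and p meet r = q13, so (p meet q) join (p meet r) = q6 join q13 = q13.
Equal: yes.

q13; q13; yes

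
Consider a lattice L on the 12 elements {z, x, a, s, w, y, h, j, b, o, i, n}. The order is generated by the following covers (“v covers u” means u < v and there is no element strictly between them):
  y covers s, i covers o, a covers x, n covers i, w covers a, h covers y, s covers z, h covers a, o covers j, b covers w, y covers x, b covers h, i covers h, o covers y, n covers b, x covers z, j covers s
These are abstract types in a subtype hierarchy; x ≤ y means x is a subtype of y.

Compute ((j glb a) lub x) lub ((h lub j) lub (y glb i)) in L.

i

j ∧ a = z
z ∨ x = x
h ∨ j = i
y ∧ i = y
i ∨ y = i
x ∨ i = i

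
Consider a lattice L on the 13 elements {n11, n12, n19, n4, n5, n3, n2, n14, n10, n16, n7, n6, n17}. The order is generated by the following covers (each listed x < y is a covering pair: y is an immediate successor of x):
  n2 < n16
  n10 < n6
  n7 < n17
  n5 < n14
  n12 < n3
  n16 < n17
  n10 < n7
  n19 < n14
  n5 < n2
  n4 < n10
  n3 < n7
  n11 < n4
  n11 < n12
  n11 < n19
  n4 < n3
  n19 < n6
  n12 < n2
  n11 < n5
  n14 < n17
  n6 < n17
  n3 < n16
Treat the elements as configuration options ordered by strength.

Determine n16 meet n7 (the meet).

Common lower bounds of {n16, n7}: n11, n12, n3, n4.
The greatest among these is n3.

n3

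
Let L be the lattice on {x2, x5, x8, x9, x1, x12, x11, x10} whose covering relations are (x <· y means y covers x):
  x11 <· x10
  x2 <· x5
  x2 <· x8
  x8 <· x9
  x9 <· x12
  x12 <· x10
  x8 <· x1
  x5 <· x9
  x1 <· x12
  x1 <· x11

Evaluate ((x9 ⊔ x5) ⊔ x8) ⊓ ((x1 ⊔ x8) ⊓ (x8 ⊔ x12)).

x9 ∨ x5 = x9
x9 ∨ x8 = x9
x1 ∨ x8 = x1
x8 ∨ x12 = x12
x1 ∧ x12 = x1
x9 ∧ x1 = x8

x8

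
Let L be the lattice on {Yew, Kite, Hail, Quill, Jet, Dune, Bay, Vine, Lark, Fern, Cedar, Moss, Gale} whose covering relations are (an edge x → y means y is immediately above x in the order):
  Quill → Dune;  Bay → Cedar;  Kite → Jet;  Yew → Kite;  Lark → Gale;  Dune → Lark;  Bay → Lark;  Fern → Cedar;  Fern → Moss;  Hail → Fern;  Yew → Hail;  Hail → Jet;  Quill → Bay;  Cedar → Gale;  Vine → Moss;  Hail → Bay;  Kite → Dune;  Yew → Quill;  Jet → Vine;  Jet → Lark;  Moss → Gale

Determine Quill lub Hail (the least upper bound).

Common upper bounds of {Quill, Hail}: Bay, Cedar, Gale, Lark.
The least among these is Bay.

Bay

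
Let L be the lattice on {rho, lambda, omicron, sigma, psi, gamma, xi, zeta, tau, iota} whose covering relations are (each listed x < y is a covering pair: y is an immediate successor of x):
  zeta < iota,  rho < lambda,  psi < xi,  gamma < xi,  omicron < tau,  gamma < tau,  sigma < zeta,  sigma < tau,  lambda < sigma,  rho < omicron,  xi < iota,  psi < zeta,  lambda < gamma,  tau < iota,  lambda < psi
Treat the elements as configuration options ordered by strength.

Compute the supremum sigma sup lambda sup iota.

Common upper bounds of {sigma, lambda, iota}: iota.
The least among these is iota.

iota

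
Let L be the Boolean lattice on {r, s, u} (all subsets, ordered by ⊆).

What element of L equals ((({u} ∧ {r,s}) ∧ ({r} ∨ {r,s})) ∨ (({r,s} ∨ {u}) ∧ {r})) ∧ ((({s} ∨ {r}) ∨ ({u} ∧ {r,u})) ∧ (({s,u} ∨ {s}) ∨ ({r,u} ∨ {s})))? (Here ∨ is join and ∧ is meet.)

{r}

{u} ∧ {r,s} = ∅
{r} ∨ {r,s} = {r,s}
∅ ∧ {r,s} = ∅
{r,s} ∨ {u} = {r,s,u}
{r,s,u} ∧ {r} = {r}
∅ ∨ {r} = {r}
{s} ∨ {r} = {r,s}
{u} ∧ {r,u} = {u}
{r,s} ∨ {u} = {r,s,u}
{s,u} ∨ {s} = {s,u}
{r,u} ∨ {s} = {r,s,u}
{s,u} ∨ {r,s,u} = {r,s,u}
{r,s,u} ∧ {r,s,u} = {r,s,u}
{r} ∧ {r,s,u} = {r}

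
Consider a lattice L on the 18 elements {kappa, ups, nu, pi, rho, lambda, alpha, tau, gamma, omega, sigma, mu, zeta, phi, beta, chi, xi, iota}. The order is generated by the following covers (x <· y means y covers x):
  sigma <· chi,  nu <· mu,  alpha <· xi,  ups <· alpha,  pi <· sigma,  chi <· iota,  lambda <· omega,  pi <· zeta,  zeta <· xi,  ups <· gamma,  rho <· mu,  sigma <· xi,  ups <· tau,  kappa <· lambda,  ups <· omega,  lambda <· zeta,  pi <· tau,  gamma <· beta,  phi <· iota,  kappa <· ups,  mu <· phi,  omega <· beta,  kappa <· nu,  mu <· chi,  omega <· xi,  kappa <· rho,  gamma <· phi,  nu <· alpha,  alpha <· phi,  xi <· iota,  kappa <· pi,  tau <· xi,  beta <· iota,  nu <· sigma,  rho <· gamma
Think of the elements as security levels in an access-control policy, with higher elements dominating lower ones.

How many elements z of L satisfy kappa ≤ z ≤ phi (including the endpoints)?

8

The interval [kappa, phi] = {alpha, gamma, kappa, mu, nu, phi, rho, ups}, which has 8 elements.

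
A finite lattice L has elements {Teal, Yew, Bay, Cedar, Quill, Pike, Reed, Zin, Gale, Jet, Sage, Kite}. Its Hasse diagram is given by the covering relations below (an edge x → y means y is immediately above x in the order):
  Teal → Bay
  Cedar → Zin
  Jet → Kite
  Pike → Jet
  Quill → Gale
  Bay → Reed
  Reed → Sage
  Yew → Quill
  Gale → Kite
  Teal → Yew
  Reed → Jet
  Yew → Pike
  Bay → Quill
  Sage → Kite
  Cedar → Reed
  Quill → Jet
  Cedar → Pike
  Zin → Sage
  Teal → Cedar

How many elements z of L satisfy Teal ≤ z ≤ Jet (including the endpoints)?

8

The interval [Teal, Jet] = {Bay, Cedar, Jet, Pike, Quill, Reed, Teal, Yew}, which has 8 elements.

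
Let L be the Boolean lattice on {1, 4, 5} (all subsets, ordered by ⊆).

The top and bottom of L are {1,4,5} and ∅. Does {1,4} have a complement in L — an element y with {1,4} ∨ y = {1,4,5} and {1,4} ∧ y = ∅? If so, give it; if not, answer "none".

Need y with {1,4} ∨ y = {1,4,5} and {1,4} ∧ y = ∅.
Checking each element gives: {5}.

{5}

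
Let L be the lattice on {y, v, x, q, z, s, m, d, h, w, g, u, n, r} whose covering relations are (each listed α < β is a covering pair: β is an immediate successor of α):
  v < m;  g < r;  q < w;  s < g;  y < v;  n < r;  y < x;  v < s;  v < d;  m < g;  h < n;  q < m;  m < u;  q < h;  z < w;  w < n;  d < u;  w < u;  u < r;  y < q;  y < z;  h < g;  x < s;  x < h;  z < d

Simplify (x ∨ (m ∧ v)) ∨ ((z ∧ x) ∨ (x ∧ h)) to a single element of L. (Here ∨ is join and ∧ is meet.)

s

m ∧ v = v
x ∨ v = s
z ∧ x = y
x ∧ h = x
y ∨ x = x
s ∨ x = s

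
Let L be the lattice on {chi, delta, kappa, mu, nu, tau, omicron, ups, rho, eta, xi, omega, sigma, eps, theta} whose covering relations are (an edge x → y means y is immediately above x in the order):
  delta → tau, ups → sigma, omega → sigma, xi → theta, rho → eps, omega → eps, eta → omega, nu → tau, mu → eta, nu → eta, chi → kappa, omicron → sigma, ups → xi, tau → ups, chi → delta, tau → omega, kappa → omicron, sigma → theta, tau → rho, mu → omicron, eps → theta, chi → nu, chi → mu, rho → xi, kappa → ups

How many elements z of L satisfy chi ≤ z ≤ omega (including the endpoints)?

7

The interval [chi, omega] = {chi, delta, eta, mu, nu, omega, tau}, which has 7 elements.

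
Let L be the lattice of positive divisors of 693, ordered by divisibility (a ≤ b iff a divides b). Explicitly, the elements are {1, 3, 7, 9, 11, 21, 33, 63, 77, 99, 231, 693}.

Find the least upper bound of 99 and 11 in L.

99

Common upper bounds of {99, 11}: 693, 99.
The least among these is 99.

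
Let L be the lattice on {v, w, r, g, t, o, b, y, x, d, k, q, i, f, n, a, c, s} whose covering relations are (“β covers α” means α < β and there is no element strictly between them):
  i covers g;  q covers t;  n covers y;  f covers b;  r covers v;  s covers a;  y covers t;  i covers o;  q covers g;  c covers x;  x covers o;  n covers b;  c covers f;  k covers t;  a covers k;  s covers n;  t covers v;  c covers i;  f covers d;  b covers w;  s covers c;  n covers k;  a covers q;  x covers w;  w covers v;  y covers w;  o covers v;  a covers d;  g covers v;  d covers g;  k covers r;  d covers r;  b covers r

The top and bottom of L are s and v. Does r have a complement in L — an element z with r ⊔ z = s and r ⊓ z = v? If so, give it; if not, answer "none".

For every candidate z, either r ∨ z ≠ s or r ∧ z ≠ v; no complement exists.

none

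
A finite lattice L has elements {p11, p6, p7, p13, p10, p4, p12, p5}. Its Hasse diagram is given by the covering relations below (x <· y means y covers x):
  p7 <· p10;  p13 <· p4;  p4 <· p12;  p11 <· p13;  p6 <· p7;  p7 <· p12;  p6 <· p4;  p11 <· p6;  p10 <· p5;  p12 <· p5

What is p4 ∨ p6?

Common upper bounds of {p4, p6}: p12, p4, p5.
The least among these is p4.

p4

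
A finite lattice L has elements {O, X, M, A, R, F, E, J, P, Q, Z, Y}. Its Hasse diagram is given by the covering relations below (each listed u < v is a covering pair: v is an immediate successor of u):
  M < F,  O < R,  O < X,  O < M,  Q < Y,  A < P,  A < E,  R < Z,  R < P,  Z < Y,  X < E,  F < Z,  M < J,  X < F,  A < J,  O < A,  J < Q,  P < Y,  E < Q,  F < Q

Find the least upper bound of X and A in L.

Common upper bounds of {X, A}: E, Q, Y.
The least among these is E.

E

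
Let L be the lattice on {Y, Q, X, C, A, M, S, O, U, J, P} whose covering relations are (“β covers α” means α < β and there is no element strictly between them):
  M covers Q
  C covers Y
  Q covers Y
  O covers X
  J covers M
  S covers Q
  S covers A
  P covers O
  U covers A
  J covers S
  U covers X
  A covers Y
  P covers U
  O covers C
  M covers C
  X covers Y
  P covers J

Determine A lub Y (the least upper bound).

Common upper bounds of {A, Y}: A, J, P, S, U.
The least among these is A.

A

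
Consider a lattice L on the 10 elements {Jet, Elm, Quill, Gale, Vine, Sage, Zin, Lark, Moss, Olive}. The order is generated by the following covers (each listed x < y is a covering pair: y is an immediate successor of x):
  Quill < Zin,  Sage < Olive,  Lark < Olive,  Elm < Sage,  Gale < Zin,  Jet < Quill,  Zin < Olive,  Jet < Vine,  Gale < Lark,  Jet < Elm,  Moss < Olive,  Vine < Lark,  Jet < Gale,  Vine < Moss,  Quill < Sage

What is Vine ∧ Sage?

Jet

Common lower bounds of {Vine, Sage}: Jet.
The greatest among these is Jet.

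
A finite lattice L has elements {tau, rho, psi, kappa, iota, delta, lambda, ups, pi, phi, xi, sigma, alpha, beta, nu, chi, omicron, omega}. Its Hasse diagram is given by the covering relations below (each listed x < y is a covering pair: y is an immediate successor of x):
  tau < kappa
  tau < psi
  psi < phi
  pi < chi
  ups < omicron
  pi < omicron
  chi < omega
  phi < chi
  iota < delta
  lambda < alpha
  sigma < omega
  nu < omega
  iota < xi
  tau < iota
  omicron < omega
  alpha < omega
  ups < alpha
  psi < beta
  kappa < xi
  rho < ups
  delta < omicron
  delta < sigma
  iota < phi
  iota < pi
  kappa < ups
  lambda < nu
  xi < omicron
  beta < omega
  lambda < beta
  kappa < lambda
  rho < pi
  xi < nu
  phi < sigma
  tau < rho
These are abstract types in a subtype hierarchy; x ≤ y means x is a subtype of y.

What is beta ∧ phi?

Common lower bounds of {beta, phi}: psi, tau.
The greatest among these is psi.

psi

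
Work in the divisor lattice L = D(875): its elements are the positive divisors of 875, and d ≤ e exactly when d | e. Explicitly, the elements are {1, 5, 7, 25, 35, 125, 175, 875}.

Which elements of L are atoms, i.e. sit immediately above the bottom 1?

5, 7

The atoms are exactly the elements that cover 1: 5, 7.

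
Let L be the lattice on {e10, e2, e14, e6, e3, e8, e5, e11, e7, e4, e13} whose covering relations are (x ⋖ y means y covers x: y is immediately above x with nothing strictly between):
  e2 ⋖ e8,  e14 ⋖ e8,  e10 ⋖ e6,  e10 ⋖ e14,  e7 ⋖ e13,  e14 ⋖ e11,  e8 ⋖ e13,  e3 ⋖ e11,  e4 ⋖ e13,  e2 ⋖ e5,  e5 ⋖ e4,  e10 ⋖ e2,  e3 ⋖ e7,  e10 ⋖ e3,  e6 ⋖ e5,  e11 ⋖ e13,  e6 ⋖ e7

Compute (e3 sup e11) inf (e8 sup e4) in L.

e3 ∨ e11 = e11
e8 ∨ e4 = e13
e11 ∧ e13 = e11

e11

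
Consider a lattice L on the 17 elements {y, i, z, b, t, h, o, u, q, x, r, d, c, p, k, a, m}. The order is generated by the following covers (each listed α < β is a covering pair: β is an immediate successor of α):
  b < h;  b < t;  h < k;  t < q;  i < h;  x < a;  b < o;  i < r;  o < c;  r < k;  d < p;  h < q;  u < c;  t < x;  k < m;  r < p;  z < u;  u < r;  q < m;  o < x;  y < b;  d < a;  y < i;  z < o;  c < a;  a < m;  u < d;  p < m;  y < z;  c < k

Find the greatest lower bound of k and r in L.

Common lower bounds of {k, r}: i, r, u, y, z.
The greatest among these is r.

r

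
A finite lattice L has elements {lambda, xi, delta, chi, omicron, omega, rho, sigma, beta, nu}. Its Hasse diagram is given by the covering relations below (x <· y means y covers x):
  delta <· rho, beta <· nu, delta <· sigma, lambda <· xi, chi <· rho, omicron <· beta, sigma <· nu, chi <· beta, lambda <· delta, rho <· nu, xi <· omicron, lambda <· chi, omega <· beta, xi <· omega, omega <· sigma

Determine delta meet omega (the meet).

Common lower bounds of {delta, omega}: lambda.
The greatest among these is lambda.

lambda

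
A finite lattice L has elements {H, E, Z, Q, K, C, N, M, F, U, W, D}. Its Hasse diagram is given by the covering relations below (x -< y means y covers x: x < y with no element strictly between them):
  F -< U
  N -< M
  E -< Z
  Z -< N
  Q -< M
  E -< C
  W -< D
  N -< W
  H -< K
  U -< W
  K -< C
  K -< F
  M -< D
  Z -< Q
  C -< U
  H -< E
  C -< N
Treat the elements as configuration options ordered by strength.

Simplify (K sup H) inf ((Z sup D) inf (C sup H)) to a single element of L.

K ∨ H = K
Z ∨ D = D
C ∨ H = C
D ∧ C = C
K ∧ C = K

K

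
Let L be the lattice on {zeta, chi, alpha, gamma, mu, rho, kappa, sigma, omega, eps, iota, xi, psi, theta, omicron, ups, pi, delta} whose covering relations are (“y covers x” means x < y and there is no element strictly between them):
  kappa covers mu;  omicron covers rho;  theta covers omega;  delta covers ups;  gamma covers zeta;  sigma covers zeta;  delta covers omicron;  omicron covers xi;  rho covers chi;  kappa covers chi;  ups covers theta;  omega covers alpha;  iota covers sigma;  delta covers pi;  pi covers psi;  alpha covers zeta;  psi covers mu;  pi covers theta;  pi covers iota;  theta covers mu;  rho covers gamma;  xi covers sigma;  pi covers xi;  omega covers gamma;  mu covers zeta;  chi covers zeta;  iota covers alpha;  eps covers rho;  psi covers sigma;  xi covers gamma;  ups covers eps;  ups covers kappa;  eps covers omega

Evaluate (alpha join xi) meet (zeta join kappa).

alpha ∨ xi = pi
zeta ∨ kappa = kappa
pi ∧ kappa = mu

mu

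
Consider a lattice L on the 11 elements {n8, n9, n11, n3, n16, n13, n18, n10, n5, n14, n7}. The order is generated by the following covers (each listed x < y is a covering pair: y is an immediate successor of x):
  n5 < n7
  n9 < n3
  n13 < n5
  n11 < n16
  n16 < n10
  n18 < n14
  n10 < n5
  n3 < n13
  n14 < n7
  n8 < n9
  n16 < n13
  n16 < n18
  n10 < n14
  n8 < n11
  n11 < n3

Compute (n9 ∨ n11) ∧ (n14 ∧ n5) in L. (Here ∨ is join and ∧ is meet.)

n9 ∨ n11 = n3
n14 ∧ n5 = n10
n3 ∧ n10 = n11

n11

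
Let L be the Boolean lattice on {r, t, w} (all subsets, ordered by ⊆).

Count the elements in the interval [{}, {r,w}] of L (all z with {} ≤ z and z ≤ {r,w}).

4

The interval [{}, {r,w}] = {{r,w}, {r}, {w}, {}}, which has 4 elements.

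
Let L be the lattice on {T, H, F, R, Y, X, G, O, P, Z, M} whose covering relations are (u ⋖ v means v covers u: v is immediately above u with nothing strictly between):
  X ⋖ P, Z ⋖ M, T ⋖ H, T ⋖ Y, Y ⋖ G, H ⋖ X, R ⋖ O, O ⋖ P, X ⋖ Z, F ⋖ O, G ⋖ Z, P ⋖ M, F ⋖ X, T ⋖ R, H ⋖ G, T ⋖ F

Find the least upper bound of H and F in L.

X

Common upper bounds of {H, F}: M, P, X, Z.
The least among these is X.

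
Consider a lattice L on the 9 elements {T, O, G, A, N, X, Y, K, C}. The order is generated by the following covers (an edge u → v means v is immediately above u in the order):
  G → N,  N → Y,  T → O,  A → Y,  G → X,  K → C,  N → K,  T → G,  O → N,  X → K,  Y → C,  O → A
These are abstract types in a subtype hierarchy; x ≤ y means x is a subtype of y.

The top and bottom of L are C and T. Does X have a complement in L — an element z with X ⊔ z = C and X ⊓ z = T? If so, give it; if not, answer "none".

Need z with X ∨ z = C and X ∧ z = T.
Checking each element gives: A.

A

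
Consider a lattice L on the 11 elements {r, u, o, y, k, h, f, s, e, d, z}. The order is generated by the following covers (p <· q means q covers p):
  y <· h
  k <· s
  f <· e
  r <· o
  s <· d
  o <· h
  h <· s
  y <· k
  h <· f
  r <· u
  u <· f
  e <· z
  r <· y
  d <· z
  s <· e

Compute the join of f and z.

Common upper bounds of {f, z}: z.
The least among these is z.

z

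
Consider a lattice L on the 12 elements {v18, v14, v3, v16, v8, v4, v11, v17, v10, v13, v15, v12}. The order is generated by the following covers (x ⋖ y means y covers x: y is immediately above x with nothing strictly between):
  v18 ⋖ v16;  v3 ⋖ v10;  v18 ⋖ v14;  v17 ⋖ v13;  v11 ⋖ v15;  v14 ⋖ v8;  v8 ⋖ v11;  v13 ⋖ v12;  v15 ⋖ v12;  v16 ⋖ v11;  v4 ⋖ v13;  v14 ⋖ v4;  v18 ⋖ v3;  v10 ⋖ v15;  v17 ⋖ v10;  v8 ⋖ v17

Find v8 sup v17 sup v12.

Common upper bounds of {v8, v17, v12}: v12.
The least among these is v12.

v12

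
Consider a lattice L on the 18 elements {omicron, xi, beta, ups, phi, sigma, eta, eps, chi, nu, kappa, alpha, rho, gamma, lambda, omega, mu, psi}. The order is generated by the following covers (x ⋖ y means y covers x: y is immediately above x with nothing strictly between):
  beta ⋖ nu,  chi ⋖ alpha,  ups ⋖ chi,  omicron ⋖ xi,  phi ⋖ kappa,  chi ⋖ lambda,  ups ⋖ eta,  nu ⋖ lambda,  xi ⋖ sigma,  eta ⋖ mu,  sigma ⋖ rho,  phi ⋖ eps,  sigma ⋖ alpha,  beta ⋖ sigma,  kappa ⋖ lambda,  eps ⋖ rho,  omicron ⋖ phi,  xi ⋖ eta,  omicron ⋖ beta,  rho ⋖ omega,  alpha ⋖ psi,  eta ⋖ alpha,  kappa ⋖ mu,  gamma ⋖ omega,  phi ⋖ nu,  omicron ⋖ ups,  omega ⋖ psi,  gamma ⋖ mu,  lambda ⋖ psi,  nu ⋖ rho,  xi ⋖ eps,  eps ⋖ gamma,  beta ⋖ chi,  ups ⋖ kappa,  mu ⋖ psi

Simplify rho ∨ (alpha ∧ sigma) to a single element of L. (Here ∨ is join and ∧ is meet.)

alpha ∧ sigma = sigma
rho ∨ sigma = rho

rho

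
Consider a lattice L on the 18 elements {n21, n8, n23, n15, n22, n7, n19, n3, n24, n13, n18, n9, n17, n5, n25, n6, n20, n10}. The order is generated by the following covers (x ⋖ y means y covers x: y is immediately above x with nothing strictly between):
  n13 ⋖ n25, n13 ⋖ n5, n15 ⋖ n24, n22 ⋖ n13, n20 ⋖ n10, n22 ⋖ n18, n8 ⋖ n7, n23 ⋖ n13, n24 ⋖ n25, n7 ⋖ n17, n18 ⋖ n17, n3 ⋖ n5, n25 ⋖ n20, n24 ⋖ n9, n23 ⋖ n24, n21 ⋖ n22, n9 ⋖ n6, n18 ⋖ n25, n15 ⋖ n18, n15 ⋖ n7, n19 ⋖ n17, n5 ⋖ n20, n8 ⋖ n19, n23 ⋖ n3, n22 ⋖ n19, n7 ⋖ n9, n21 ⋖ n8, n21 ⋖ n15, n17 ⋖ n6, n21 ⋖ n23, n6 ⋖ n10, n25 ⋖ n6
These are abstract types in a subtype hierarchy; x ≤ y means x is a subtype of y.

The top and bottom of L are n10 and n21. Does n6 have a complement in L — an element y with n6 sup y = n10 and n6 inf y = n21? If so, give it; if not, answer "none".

For every candidate y, either n6 ∨ y ≠ n10 or n6 ∧ y ≠ n21; no complement exists.

none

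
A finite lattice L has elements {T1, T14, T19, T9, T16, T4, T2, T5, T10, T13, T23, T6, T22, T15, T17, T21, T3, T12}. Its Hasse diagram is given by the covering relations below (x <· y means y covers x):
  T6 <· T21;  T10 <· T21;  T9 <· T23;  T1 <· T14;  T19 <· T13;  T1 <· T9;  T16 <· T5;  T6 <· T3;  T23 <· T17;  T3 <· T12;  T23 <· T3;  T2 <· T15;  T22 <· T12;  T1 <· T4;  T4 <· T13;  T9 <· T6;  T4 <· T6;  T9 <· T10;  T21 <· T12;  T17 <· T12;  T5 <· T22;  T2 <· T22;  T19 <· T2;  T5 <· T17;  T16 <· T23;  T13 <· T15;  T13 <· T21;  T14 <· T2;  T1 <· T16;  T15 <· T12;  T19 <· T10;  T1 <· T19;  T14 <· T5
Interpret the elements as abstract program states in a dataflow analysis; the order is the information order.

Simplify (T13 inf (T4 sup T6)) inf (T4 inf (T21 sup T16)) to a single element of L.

T4

T4 ∨ T6 = T6
T13 ∧ T6 = T4
T21 ∨ T16 = T12
T4 ∧ T12 = T4
T4 ∧ T4 = T4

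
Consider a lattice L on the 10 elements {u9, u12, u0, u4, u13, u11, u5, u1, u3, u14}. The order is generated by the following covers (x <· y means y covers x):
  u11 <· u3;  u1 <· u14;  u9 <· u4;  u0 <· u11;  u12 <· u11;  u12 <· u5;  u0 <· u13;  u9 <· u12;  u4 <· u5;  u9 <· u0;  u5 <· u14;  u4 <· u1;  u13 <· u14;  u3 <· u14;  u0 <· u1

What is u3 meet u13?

u0

Common lower bounds of {u3, u13}: u0, u9.
The greatest among these is u0.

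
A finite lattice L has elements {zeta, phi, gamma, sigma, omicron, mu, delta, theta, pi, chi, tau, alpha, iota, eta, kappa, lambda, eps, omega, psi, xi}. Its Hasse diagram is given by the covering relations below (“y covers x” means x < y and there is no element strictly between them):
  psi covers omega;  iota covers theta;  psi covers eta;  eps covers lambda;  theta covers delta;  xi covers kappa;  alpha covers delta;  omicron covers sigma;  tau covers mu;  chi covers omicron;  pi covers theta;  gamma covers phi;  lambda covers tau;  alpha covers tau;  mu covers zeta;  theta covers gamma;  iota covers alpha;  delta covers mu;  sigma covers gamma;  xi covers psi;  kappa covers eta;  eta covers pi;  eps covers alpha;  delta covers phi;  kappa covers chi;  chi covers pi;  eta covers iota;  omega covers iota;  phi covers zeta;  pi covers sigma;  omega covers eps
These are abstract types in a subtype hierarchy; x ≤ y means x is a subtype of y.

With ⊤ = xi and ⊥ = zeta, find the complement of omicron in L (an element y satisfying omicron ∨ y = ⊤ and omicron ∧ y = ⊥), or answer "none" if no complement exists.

lambda

Need y with omicron ∨ y = xi and omicron ∧ y = zeta.
Checking each element gives: lambda.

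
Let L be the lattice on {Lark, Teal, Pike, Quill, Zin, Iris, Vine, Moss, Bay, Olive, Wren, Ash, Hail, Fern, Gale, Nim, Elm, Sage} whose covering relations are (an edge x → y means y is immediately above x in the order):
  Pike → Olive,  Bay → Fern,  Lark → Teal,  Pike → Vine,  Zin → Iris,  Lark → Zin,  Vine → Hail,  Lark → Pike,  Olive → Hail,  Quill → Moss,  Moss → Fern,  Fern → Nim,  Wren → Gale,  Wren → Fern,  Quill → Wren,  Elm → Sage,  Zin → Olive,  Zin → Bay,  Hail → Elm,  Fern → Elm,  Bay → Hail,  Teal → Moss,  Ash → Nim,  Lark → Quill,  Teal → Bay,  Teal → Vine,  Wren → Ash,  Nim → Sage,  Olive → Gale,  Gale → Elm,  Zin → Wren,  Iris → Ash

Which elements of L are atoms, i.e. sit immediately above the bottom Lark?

The atoms are exactly the elements that cover Lark: Pike, Quill, Teal, Zin.

Pike, Quill, Teal, Zin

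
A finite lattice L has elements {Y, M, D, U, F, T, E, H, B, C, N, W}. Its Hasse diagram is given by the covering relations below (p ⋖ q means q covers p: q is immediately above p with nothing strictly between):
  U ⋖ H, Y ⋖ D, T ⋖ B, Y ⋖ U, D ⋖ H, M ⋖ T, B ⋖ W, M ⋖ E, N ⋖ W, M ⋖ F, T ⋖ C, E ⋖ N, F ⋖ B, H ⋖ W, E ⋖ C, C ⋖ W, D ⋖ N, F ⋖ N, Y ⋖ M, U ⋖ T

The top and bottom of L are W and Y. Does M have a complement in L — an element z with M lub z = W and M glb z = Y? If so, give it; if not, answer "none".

Need z with M ∨ z = W and M ∧ z = Y.
Checking each element gives: H.

H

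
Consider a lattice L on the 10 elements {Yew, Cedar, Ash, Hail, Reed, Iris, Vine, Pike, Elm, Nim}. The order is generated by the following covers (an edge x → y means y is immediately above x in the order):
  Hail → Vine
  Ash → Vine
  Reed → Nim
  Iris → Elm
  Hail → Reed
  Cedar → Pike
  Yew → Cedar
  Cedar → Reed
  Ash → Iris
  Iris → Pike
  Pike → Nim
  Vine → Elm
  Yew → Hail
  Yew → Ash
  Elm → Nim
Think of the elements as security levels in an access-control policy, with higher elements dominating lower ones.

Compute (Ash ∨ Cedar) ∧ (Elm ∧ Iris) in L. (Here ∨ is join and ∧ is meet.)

Ash ∨ Cedar = Pike
Elm ∧ Iris = Iris
Pike ∧ Iris = Iris

Iris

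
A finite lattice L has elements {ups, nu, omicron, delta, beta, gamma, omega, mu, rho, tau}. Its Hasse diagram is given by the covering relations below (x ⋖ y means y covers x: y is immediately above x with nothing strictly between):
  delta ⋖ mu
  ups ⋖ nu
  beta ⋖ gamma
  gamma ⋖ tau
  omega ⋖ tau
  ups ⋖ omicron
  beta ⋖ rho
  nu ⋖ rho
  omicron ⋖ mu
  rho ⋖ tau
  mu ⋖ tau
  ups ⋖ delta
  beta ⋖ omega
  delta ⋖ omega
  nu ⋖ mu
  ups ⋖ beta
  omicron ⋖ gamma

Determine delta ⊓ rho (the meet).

ups

Common lower bounds of {delta, rho}: ups.
The greatest among these is ups.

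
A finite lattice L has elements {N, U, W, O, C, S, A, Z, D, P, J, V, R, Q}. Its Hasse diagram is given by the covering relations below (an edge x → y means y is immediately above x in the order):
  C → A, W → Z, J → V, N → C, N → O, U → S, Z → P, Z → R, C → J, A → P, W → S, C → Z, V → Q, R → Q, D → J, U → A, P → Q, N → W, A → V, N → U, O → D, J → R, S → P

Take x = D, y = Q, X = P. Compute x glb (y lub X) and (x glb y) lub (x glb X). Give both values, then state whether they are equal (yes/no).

y lub X = Q, so x glb (y lub X) = D glb Q = D.
x glb y = D and x glb X = N, so (x glb y) lub (x glb X) = D lub N = D.
Equal: yes.

D; D; yes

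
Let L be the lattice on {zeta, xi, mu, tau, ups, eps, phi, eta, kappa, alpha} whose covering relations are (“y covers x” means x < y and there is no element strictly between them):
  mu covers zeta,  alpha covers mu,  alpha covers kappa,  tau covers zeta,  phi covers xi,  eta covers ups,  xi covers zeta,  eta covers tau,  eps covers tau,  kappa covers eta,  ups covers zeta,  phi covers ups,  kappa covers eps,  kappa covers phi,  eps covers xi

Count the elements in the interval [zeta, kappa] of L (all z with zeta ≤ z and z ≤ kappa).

The interval [zeta, kappa] = {eps, eta, kappa, phi, tau, ups, xi, zeta}, which has 8 elements.

8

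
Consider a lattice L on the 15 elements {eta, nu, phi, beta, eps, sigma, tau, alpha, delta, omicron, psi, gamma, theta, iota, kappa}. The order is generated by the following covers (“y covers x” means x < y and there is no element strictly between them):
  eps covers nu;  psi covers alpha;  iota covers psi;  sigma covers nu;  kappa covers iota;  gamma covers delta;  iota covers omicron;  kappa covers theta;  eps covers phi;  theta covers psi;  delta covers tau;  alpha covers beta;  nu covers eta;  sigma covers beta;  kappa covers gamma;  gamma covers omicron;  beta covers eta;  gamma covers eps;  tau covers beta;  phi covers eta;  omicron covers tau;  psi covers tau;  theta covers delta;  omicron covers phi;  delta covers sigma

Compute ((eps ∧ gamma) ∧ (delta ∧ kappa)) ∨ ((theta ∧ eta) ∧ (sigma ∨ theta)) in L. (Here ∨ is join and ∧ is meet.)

nu

eps ∧ gamma = eps
delta ∧ kappa = delta
eps ∧ delta = nu
theta ∧ eta = eta
sigma ∨ theta = theta
eta ∧ theta = eta
nu ∨ eta = nu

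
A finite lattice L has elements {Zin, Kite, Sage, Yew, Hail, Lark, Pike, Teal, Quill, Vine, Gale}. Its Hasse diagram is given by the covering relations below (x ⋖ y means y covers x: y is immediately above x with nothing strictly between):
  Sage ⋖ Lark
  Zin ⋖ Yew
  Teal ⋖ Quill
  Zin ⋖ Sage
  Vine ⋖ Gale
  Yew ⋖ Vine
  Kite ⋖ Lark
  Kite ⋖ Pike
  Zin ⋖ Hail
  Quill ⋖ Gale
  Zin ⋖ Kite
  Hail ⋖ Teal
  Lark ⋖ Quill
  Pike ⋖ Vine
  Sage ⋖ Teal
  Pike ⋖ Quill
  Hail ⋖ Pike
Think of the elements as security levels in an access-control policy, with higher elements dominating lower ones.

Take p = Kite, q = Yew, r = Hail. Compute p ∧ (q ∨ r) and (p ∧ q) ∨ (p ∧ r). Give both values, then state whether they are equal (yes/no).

q ∨ r = Vine, so p ∧ (q ∨ r) = Kite ∧ Vine = Kite.
p ∧ q = Zin and p ∧ r = Zin, so (p ∧ q) ∨ (p ∧ r) = Zin ∨ Zin = Zin.
Equal: no.

Kite; Zin; no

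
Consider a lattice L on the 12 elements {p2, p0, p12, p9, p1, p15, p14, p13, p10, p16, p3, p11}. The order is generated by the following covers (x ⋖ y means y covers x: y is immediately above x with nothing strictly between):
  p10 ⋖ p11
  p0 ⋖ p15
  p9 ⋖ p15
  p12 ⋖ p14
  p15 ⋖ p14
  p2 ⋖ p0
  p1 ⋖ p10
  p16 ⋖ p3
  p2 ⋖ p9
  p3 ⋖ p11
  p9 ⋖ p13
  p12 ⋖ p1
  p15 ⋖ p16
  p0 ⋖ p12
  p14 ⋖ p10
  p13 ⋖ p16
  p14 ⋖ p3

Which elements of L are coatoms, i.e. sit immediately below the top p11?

p10, p3

The coatoms are exactly the elements covered by p11: p10, p3.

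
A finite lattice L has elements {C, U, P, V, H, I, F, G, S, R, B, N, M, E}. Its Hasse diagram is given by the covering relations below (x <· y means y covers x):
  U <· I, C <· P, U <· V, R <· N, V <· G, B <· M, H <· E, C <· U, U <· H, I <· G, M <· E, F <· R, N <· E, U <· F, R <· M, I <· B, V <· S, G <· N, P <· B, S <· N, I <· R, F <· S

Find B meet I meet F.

U

Common lower bounds of {B, I, F}: C, U.
The greatest among these is U.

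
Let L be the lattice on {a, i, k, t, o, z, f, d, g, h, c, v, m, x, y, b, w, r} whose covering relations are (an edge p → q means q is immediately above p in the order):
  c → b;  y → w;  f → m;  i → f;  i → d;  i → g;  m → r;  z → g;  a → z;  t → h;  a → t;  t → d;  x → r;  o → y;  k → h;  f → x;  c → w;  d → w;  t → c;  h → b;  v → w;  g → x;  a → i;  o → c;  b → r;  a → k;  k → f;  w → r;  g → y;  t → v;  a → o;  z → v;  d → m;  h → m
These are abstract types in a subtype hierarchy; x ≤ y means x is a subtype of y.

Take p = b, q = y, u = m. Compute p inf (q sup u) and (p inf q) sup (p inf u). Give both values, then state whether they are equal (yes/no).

b; b; yes

q sup u = r, so p inf (q sup u) = b inf r = b.
p inf q = o and p inf u = h, so (p inf q) sup (p inf u) = o sup h = b.
Equal: yes.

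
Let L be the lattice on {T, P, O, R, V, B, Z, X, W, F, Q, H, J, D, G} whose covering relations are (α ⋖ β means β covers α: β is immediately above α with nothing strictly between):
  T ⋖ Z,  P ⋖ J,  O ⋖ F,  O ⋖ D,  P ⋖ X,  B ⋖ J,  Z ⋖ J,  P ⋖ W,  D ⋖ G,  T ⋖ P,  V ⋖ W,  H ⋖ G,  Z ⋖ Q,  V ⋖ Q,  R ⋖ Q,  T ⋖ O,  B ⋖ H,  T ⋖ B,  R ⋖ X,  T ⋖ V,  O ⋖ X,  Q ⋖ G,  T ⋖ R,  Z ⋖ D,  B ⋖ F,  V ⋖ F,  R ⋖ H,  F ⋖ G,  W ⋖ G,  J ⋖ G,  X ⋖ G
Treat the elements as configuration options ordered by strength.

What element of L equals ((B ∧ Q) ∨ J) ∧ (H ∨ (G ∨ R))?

J

B ∧ Q = T
T ∨ J = J
G ∨ R = G
H ∨ G = G
J ∧ G = J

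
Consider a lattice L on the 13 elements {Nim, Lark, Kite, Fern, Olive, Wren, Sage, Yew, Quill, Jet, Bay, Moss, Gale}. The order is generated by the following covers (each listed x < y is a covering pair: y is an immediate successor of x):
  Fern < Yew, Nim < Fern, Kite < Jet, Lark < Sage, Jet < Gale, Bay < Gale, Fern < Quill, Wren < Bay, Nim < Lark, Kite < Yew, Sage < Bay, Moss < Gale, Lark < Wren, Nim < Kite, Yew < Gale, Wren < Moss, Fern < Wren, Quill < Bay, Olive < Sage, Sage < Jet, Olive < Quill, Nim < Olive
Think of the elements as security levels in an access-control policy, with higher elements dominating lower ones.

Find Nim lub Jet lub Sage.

Jet

Common upper bounds of {Nim, Jet, Sage}: Gale, Jet.
The least among these is Jet.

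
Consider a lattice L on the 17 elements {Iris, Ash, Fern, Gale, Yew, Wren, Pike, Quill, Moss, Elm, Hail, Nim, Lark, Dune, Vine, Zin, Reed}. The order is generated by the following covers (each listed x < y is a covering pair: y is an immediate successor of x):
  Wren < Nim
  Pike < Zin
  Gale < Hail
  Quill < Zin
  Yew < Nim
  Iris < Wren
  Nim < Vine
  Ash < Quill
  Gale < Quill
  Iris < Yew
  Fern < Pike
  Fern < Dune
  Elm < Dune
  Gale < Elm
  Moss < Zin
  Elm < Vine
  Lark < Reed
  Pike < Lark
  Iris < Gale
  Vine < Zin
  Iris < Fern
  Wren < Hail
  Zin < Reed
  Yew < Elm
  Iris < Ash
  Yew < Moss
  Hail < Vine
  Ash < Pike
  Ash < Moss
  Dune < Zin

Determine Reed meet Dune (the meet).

Dune

Common lower bounds of {Reed, Dune}: Dune, Elm, Fern, Gale, Iris, Yew.
The greatest among these is Dune.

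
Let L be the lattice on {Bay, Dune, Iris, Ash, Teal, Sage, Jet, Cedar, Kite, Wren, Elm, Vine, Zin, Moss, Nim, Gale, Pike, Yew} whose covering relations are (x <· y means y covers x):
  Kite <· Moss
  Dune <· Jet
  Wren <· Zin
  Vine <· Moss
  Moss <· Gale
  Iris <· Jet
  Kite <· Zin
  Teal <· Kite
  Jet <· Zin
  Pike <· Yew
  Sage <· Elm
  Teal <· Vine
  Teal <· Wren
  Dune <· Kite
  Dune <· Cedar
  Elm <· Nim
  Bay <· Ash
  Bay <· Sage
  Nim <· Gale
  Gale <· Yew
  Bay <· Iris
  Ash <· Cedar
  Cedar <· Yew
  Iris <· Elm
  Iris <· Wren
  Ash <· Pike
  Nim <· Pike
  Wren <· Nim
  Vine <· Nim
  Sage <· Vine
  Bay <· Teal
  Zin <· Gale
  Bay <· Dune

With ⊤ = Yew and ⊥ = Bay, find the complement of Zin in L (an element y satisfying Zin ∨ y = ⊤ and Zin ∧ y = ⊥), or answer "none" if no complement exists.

Need y with Zin ∨ y = Yew and Zin ∧ y = Bay.
Checking each element gives: Ash.

Ash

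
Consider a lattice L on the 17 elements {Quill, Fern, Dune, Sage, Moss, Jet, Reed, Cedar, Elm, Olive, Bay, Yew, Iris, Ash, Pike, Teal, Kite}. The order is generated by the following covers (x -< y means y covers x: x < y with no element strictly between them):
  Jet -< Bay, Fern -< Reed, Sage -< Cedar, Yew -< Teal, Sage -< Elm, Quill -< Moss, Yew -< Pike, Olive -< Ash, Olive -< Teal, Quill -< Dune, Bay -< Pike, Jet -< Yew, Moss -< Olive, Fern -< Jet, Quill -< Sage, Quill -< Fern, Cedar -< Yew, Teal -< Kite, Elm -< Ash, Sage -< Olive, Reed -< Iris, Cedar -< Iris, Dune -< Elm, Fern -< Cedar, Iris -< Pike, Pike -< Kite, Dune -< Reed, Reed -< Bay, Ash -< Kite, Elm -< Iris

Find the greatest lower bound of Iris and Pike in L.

Iris

Common lower bounds of {Iris, Pike}: Cedar, Dune, Elm, Fern, Iris, Quill, Reed, Sage.
The greatest among these is Iris.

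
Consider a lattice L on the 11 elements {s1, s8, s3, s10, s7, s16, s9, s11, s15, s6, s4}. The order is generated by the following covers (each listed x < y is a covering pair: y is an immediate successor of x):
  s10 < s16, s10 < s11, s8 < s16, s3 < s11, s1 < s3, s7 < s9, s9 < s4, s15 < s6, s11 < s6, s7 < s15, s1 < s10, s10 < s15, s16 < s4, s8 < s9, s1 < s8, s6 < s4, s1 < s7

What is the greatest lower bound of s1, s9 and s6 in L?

s1

Common lower bounds of {s1, s9, s6}: s1.
The greatest among these is s1.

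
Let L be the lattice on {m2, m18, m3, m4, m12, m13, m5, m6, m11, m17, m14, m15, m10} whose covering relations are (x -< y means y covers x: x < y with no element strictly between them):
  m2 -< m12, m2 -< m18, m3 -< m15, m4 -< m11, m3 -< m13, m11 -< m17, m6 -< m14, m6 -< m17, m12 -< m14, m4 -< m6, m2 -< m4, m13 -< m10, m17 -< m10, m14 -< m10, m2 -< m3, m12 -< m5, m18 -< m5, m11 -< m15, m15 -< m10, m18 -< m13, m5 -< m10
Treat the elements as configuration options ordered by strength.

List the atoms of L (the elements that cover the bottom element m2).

m12, m18, m3, m4

The atoms are exactly the elements that cover m2: m12, m18, m3, m4.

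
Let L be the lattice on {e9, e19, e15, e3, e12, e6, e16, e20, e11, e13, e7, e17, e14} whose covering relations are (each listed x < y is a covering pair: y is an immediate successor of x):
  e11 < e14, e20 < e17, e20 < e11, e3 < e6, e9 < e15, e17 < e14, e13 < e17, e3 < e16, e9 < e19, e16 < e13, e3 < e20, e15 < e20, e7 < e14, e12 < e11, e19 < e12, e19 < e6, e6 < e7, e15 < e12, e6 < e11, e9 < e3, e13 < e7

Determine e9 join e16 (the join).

e16

Common upper bounds of {e9, e16}: e13, e14, e16, e17, e7.
The least among these is e16.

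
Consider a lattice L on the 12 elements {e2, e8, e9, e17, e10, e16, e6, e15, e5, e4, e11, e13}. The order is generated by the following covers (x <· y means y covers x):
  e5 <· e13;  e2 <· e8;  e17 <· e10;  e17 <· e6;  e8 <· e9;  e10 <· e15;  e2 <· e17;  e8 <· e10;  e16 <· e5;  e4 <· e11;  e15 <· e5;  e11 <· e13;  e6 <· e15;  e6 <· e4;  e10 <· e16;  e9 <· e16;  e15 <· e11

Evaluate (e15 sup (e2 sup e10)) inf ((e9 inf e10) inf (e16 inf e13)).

e2 ∨ e10 = e10
e15 ∨ e10 = e15
e9 ∧ e10 = e8
e16 ∧ e13 = e16
e8 ∧ e16 = e8
e15 ∧ e8 = e8

e8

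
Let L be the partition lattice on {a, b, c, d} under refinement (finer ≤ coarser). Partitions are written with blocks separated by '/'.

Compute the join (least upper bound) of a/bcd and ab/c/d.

Common upper bounds of {a/bcd, ab/c/d}: abcd.
The least among these is abcd.

abcd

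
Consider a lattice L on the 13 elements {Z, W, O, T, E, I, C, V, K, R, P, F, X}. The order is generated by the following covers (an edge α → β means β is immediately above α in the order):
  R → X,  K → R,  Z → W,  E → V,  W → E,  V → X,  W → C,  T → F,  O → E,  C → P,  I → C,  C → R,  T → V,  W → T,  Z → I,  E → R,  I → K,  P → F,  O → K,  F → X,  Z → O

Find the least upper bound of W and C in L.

Common upper bounds of {W, C}: C, F, P, R, X.
The least among these is C.

C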